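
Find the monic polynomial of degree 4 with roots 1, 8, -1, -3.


A monic polynomial with roots 1, 8, -1, -3 is:
p(x) = (x - 1)(x - 8)(x + 1)(x + 3)
After multiplying by (x - 1): x - 1
After multiplying by (x - 8): x^2 - 9x + 8
After multiplying by (x + 1): x^3 - 8x^2 - x + 8
After multiplying by (x + 3): x^4 - 5x^3 - 25x^2 + 5x + 24

x^4 - 5x^3 - 25x^2 + 5x + 24


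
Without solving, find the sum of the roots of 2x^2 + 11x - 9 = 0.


By Vieta's formulas for ax^2 + bx + c = 0:
  Sum of roots = -b/a
  Product of roots = c/a

Here a = 2, b = 11, c = -9
Sum = -(11)/2 = -11/2
Product = -9/2 = -9/2

Sum = -11/2


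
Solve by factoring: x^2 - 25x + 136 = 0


We need two numbers that multiply to 136 and add to -25.
Those numbers are -8 and -17 (since (-8) * (-17) = 136 and (-8) + (-17) = -25).
So x^2 - 25x + 136 = (x - 8)(x - 17) = 0
Setting each factor to zero: x = 8 or x = 17

x = 8, x = 17


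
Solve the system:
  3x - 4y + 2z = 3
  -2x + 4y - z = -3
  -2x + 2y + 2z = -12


Using Cramer's rule. Expand each determinant along the first row.
D  = 3*[4*2 - (-1)*2] - (-4)*[(-2)*2 - (-1)*(-2)] + 2*[(-2)*2 - 4*(-2)]
  = 3*(10) - (-4)*(-6) + 2*(4) = 14
Dx = 3*[4*2 - (-1)*2] - (-4)*[(-3)*2 - (-1)*(-12)] + 2*[(-3)*2 - 4*(-12)]
  = 3*(10) - (-4)*(-18) + 2*(42) = 42
Dy = 3*[(-3)*2 - (-1)*(-12)] - 3*[(-2)*2 - (-1)*(-2)] + 2*[(-2)*(-12) - (-3)*(-2)]
  = 3*(-18) - 3*(-6) + 2*(18) = 0
Dz = 3*[4*(-12) - (-3)*2] - (-4)*[(-2)*(-12) - (-3)*(-2)] + 3*[(-2)*2 - 4*(-2)]
  = 3*(-42) - (-4)*(18) + 3*(4) = -42
x = Dx/D = 42/14 = 3, y = Dy/D = 0/14 = 0, z = Dz/D = -42/14 = -3
Check eq1: (3)(3) + (-4)(0) + (2)(-3) = 3 = 3 ✓
Check eq2: (-2)(3) + (4)(0) + (-1)(-3) = -3 = -3 ✓
Check eq3: (-2)(3) + (2)(0) + (2)(-3) = -12 = -12 ✓

x = 3, y = 0, z = -3


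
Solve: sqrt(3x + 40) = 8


Square both sides: 3x + 40 = 8^2 = 64
3x = 64 - 40 = 24
x = 8
Check: sqrt(3*8 + 40) = sqrt(64) = 8 ✓

x = 8


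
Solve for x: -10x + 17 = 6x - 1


Starting with: -10x + 17 = 6x - 1
Move all x terms to left: (-10 - 6)x = -1 - 17
Simplify: -16x = -18
Divide both sides by -16: x = 9/8

x = 9/8


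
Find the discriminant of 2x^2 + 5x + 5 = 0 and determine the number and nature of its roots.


For ax^2 + bx + c = 0, discriminant D = b^2 - 4ac
Here a = 2, b = 5, c = 5
D = (5)^2 - 4(2)(5) = 25 - 40 = -15

D = -15 < 0
The equation has no real roots (2 complex conjugate roots).

Discriminant = -15, no real roots (2 complex conjugate roots)


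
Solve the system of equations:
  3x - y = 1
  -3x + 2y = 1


Using Cramer's rule:
Determinant D = (3)(2) - (-3)(-1) = 6 - 3 = 3
Dx = (1)(2) - (1)(-1) = 2 + 1 = 3
Dy = (3)(1) - (-3)(1) = 3 + 3 = 6
x = Dx/D = 3/3 = 1
y = Dy/D = 6/3 = 2

x = 1, y = 2


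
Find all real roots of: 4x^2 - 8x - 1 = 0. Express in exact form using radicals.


Using the quadratic formula: x = (-b ± sqrt(b^2 - 4ac)) / (2a)
Here a = 4, b = -8, c = -1
Discriminant = b^2 - 4ac = (-8)^2 - 4(4)(-1) = 64 + 16 = 80
Since discriminant = 80 > 0, there are two real roots.
x = (8 ± 4*sqrt(5)) / 8
Simplifying: x = (2 ± sqrt(5)) / 2
Numerically: x ≈ 2.1180 or x ≈ -0.1180

x = (2 + sqrt(5)) / 2 or x = (2 - sqrt(5)) / 2


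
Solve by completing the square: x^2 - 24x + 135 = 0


Start: x^2 - 24x + 135 = 0
Move constant: x^2 - 24x = -135
Half of -24 is -12, squared is 144
Add 144 to both sides: x^2 - 24x + 144 = 9
(x - 12)^2 = 9
x - 12 = ±3
x = 12 + 3 = 15 or x = 12 - 3 = 9

x = 9, x = 15


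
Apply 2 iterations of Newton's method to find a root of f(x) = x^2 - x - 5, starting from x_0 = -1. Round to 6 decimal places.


Newton's method: x_(n+1) = x_n - f(x_n)/f'(x_n)
f(x) = x^2 - x - 5
f'(x) = 2x - 1

Iteration 1:
  f(-1.000000) = -3.000000
  f'(-1.000000) = -3.000000
  x_1 = -1.000000 - (-3.000000)/(-3.000000) = -2.000000

Iteration 2:
  f(-2.000000) = 1.000000
  f'(-2.000000) = -5.000000
  x_2 = -2.000000 - (1.000000)/(-5.000000) = -1.800000

x_2 = -1.800000


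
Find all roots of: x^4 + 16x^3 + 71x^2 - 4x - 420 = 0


Let p(x) = x^4 + 16x^3 + 71x^2 - 4x - 420. By the rational root theorem (leading coefficient 1), any rational root is an integer divisor of 420: try ±1, ±2, ... in turn.
Test x = 1: value = -336 ≠ 0.
Test x = -1: value = -360 ≠ 0.
Test x = 2: value = 0 ✓, so (x - 2) is a factor.
Synthetic division by (x - 2): bring down 1; 1(2) + 16 = 18; 18(2) + 71 = 107; 107(2) - 4 = 210; 210(2) - 420 = 0 → quotient x^3 + 18x^2 + 107x + 210, remainder 0.
Continue with the quotient x^3 + 18x^2 + 107x + 210 (candidates must divide 210; re-test x = 2 first in case it repeats).
Test x = 2: value = 504 ≠ 0.
Test x = -2: value = 60 ≠ 0.
Test x = 3: value = 720 ≠ 0.
Test x = -3: value = 24 ≠ 0.
Test x = 5: value = 1320 ≠ 0.
Test x = -5: value = 0 ✓, so (x + 5) is a factor.
Synthetic division by (x + 5): bring down 1; 1(-5) + 18 = 13; 13(-5) + 107 = 42; 42(-5) + 210 = 0 → quotient x^2 + 13x + 42, remainder 0.
Solve the quadratic x^2 + 13x + 42 = 0: discriminant = 13^2 - 4(1)(42) = 169 - 168 = 1.
sqrt(1) = 1, so x = (-13 ± 1)/2: x = -6 or x = -7.
Collecting all roots found:

x = -7, x = -6, x = -5, x = 2


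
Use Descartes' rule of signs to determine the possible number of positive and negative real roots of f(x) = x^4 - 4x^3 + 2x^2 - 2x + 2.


Descartes' rule of signs:

For positive roots, count sign changes in f(x) = x^4 - 4x^3 + 2x^2 - 2x + 2:
Signs of coefficients: +, -, +, -, +
Number of sign changes: 4
Possible positive real roots: 4, 2, 0

For negative roots, examine f(-x) = x^4 + 4x^3 + 2x^2 + 2x + 2:
Signs of coefficients: +, +, +, +, +
Number of sign changes: 0
Possible negative real roots: 0

Positive roots: 4 or 2 or 0; Negative roots: 0


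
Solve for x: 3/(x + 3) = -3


Multiply both sides by (x + 3): 3 = -3(x + 3)
Distribute: 3 = -3x - 9
-3x = 3 + 9 = 12
x = -4

x = -4


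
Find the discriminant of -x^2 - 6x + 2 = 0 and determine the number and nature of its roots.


For ax^2 + bx + c = 0, discriminant D = b^2 - 4ac
Here a = -1, b = -6, c = 2
D = (-6)^2 - 4(-1)(2) = 36 + 8 = 44

D = 44 > 0 but not a perfect square
The equation has 2 distinct real irrational roots.

Discriminant = 44, 2 distinct real irrational roots


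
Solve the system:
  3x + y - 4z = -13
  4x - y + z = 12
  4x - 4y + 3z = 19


Using Cramer's rule. Expand each determinant along the first row.
D  = 3*[(-1)*3 - 1*(-4)] - 1*[4*3 - 1*4] + (-4)*[4*(-4) - (-1)*4]
  = 3*(1) - 1*(8) + (-4)*(-12) = 43
Dx = (-13)*[(-1)*3 - 1*(-4)] - 1*[12*3 - 1*19] + (-4)*[12*(-4) - (-1)*19]
  = (-13)*(1) - 1*(17) + (-4)*(-29) = 86
Dy = 3*[12*3 - 1*19] - (-13)*[4*3 - 1*4] + (-4)*[4*19 - 12*4]
  = 3*(17) - (-13)*(8) + (-4)*(28) = 43
Dz = 3*[(-1)*19 - 12*(-4)] - 1*[4*19 - 12*4] + (-13)*[4*(-4) - (-1)*4]
  = 3*(29) - 1*(28) + (-13)*(-12) = 215
x = Dx/D = 86/43 = 2, y = Dy/D = 43/43 = 1, z = Dz/D = 215/43 = 5
Check eq1: (3)(2) + (1)(1) + (-4)(5) = -13 = -13 ✓
Check eq2: (4)(2) + (-1)(1) + (1)(5) = 12 = 12 ✓
Check eq3: (4)(2) + (-4)(1) + (3)(5) = 19 = 19 ✓

x = 2, y = 1, z = 5


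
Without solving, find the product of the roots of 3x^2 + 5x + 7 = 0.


By Vieta's formulas for ax^2 + bx + c = 0:
  Sum of roots = -b/a
  Product of roots = c/a

Here a = 3, b = 5, c = 7
Sum = -(5)/3 = -5/3
Product = 7/3 = 7/3

Product = 7/3


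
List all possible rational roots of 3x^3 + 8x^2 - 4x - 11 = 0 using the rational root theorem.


Rational root theorem: possible roots are ±p/q where:
  p divides the constant term (-11): p ∈ {1, 11}
  q divides the leading coefficient (3): q ∈ {1, 3}

All possible rational roots: -11, -11/3, -1, -1/3, 1/3, 1, 11/3, 11

-11, -11/3, -1, -1/3, 1/3, 1, 11/3, 11


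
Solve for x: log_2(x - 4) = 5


Convert to exponential form: x - 4 = 2^5 = 32
x = 32 + 4 = 36
Check: log_2(36 - 4) = log_2(32) = log_2(32) = 5 ✓

x = 36


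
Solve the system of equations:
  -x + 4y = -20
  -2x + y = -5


Using Cramer's rule:
Determinant D = (-1)(1) - (-2)(4) = -1 + 8 = 7
Dx = (-20)(1) - (-5)(4) = -20 + 20 = 0
Dy = (-1)(-5) - (-2)(-20) = 5 - 40 = -35
x = Dx/D = 0/7 = 0
y = Dy/D = -35/7 = -5

x = 0, y = -5


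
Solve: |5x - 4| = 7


An absolute value equation |expr| = 7 gives two cases:
Case 1: 5x - 4 = 7
  5x = 11, so x = 11/5
Case 2: 5x - 4 = -7
  5x = -3, so x = -3/5

x = -3/5, x = 11/5


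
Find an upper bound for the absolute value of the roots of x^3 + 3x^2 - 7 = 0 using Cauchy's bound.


Cauchy's bound: all roots r satisfy |r| <= 1 + max(|a_i/a_n|) for i = 0,...,n-1
where a_n is the leading coefficient.

Coefficients: [1, 3, 0, -7]
Leading coefficient a_n = 1
Ratios |a_i/a_n|: 3, 0, 7
Maximum ratio: 7
Cauchy's bound: |r| <= 1 + 7 = 8

Upper bound = 8


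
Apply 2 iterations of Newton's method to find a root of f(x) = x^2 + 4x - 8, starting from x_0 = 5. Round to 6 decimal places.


Newton's method: x_(n+1) = x_n - f(x_n)/f'(x_n)
f(x) = x^2 + 4x - 8
f'(x) = 2x + 4

Iteration 1:
  f(5.000000) = 37.000000
  f'(5.000000) = 14.000000
  x_1 = 5.000000 - (37.000000)/(14.000000) = 2.357143

Iteration 2:
  f(2.357143) = 6.984694
  f'(2.357143) = 8.714286
  x_2 = 2.357143 - (6.984694)/(8.714286) = 1.555621

x_2 = 1.555621


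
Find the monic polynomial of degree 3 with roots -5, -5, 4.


A monic polynomial with roots -5, -5, 4 is:
p(x) = (x + 5)(x + 5)(x - 4)
After multiplying by (x + 5): x + 5
After multiplying by (x + 5): x^2 + 10x + 25
After multiplying by (x - 4): x^3 + 6x^2 - 15x - 100

x^3 + 6x^2 - 15x - 100


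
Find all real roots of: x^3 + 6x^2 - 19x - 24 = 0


Let p(x) = x^3 + 6x^2 - 19x - 24. By the rational root theorem (leading coefficient 1), any rational root is an integer divisor of 24: try ±1, ±2, ... in turn.
Test x = 1: value = -36 ≠ 0.
Test x = -1: value = 0 ✓, so (x + 1) is a factor.
Synthetic division by (x + 1): bring down 1; 1(-1) + 6 = 5; 5(-1) - 19 = -24; (-24)(-1) - 24 = 0 → quotient x^2 + 5x - 24, remainder 0.
Solve the quadratic x^2 + 5x - 24 = 0: discriminant = 5^2 - 4(1)(-24) = 25 + 96 = 121.
sqrt(121) = 11, so x = (-5 ± 11)/2: x = 3 or x = -8.

x = -8, x = -1, x = 3


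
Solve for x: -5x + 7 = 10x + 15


Starting with: -5x + 7 = 10x + 15
Move all x terms to left: (-5 - 10)x = 15 - 7
Simplify: -15x = 8
Divide both sides by -15: x = -8/15

x = -8/15


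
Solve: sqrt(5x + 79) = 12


Square both sides: 5x + 79 = 12^2 = 144
5x = 144 - 79 = 65
x = 13
Check: sqrt(5*13 + 79) = sqrt(144) = 12 ✓

x = 13


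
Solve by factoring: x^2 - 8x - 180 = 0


We need two numbers that multiply to -180 and add to -8.
Those numbers are -18 and 10 (since (-18) * 10 = -180 and (-18) + 10 = -8).
So x^2 - 8x - 180 = (x - 18)(x + 10) = 0
Setting each factor to zero: x = 18 or x = -10

x = -10, x = 18


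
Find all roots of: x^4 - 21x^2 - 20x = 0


The constant term is 0, so x = 0 is a root. Factor out x:
  x^3 - 21x - 20 = 0
Let p(x) = x^3 - 21x - 20. By the rational root theorem (leading coefficient 1), any rational root is an integer divisor of 20: try ±1, ±2, ... in turn.
Test x = 1: value = -40 ≠ 0.
Test x = -1: value = 0 ✓, so (x + 1) is a factor.
Synthetic division by (x + 1): bring down 1; 1(-1) + 0 = -1; (-1)(-1) - 21 = -20; (-20)(-1) - 20 = 0 → quotient x^2 - x - 20, remainder 0.
Solve the quadratic x^2 - x - 20 = 0: discriminant = (-1)^2 - 4(1)(-20) = 1 + 80 = 81.
sqrt(81) = 9, so x = (1 ± 9)/2: x = 5 or x = -4.
Collecting all roots found:

x = -4, x = -1, x = 0, x = 5


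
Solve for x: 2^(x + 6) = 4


Express both sides with the same base.
4 = 2^2
Since the bases match, equate exponents: x + 6 = 2
So x = 2 - (6) = -4

x = -4


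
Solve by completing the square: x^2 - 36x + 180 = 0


Start: x^2 - 36x + 180 = 0
Move constant: x^2 - 36x = -180
Half of -36 is -18, squared is 324
Add 324 to both sides: x^2 - 36x + 324 = 144
(x - 18)^2 = 144
x - 18 = ±12
x = 18 + 12 = 30 or x = 18 - 12 = 6

x = 6, x = 30


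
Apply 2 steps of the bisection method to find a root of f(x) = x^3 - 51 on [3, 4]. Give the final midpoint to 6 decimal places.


f(x) = x^3 - 51
f(3) = -24 < 0
f(4) = 13 > 0

Step 1: midpoint = (3.000000 + 4.000000)/2 = 3.500000
  f(3.500000) = -8.125000
  f(mid) < 0, so root is in [3.500000, 4.000000]

Step 2: midpoint = (3.500000 + 4.000000)/2 = 3.750000
  f(3.750000) = 1.734375
  f(mid) > 0, so root is in [3.500000, 3.750000]

midpoint = 3.750000


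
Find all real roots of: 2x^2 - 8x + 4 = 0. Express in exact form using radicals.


Using the quadratic formula: x = (-b ± sqrt(b^2 - 4ac)) / (2a)
Here a = 2, b = -8, c = 4
Discriminant = b^2 - 4ac = (-8)^2 - 4(2)(4) = 64 - 32 = 32
Since discriminant = 32 > 0, there are two real roots.
x = (8 ± 4*sqrt(2)) / 4
Simplifying: x = 2 ± sqrt(2)
Numerically: x ≈ 3.4142 or x ≈ 0.5858

x = 2 + sqrt(2) or x = 2 - sqrt(2)


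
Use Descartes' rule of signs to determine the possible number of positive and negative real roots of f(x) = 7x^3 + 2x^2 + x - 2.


Descartes' rule of signs:

For positive roots, count sign changes in f(x) = 7x^3 + 2x^2 + x - 2:
Signs of coefficients: +, +, +, -
Number of sign changes: 1
Possible positive real roots: 1

For negative roots, examine f(-x) = -7x^3 + 2x^2 - x - 2:
Signs of coefficients: -, +, -, -
Number of sign changes: 2
Possible negative real roots: 2, 0

Positive roots: 1; Negative roots: 2 or 0


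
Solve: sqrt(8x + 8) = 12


Square both sides: 8x + 8 = 12^2 = 144
8x = 144 - 8 = 136
x = 17
Check: sqrt(8*17 + 8) = sqrt(144) = 12 ✓

x = 17


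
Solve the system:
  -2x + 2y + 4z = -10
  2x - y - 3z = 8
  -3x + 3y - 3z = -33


Using Cramer's rule. Expand each determinant along the first row.
D  = (-2)*[(-1)*(-3) - (-3)*3] - 2*[2*(-3) - (-3)*(-3)] + 4*[2*3 - (-1)*(-3)]
  = (-2)*(12) - 2*(-15) + 4*(3) = 18
Dx = (-10)*[(-1)*(-3) - (-3)*3] - 2*[8*(-3) - (-3)*(-33)] + 4*[8*3 - (-1)*(-33)]
  = (-10)*(12) - 2*(-123) + 4*(-9) = 90
Dy = (-2)*[8*(-3) - (-3)*(-33)] - (-10)*[2*(-3) - (-3)*(-3)] + 4*[2*(-33) - 8*(-3)]
  = (-2)*(-123) - (-10)*(-15) + 4*(-42) = -72
Dz = (-2)*[(-1)*(-33) - 8*3] - 2*[2*(-33) - 8*(-3)] + (-10)*[2*3 - (-1)*(-3)]
  = (-2)*(9) - 2*(-42) + (-10)*(3) = 36
x = Dx/D = 90/18 = 5, y = Dy/D = -72/18 = -4, z = Dz/D = 36/18 = 2
Check eq1: (-2)(5) + (2)(-4) + (4)(2) = -10 = -10 ✓
Check eq2: (2)(5) + (-1)(-4) + (-3)(2) = 8 = 8 ✓
Check eq3: (-3)(5) + (3)(-4) + (-3)(2) = -33 = -33 ✓

x = 5, y = -4, z = 2


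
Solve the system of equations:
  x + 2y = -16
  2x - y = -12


Using Cramer's rule:
Determinant D = (1)(-1) - (2)(2) = -1 - 4 = -5
Dx = (-16)(-1) - (-12)(2) = 16 + 24 = 40
Dy = (1)(-12) - (2)(-16) = -12 + 32 = 20
x = Dx/D = 40/-5 = -8
y = Dy/D = 20/-5 = -4

x = -8, y = -4


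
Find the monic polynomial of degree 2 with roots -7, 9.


A monic polynomial with roots -7, 9 is:
p(x) = (x + 7)(x - 9)
After multiplying by (x + 7): x + 7
After multiplying by (x - 9): x^2 - 2x - 63

x^2 - 2x - 63


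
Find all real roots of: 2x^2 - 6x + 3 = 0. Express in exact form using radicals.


Using the quadratic formula: x = (-b ± sqrt(b^2 - 4ac)) / (2a)
Here a = 2, b = -6, c = 3
Discriminant = b^2 - 4ac = (-6)^2 - 4(2)(3) = 36 - 24 = 12
Since discriminant = 12 > 0, there are two real roots.
x = (6 ± 2*sqrt(3)) / 4
Simplifying: x = (3 ± sqrt(3)) / 2
Numerically: x ≈ 2.3660 or x ≈ 0.6340

x = (3 + sqrt(3)) / 2 or x = (3 - sqrt(3)) / 2


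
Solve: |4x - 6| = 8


An absolute value equation |expr| = 8 gives two cases:
Case 1: 4x - 6 = 8
  4x = 14, so x = 7/2
Case 2: 4x - 6 = -8
  4x = -2, so x = -1/2

x = -1/2, x = 7/2


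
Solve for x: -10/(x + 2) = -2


Multiply both sides by (x + 2): -10 = -2(x + 2)
Distribute: -10 = -2x - 4
-2x = -10 + 4 = -6
x = 3

x = 3


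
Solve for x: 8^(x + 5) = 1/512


Express both sides with the same base.
1/512 = 8^(-3)
Since the bases match, equate exponents: x + 5 = -3
So x = -3 - (5) = -8

x = -8


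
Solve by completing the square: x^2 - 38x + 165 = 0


Start: x^2 - 38x + 165 = 0
Move constant: x^2 - 38x = -165
Half of -38 is -19, squared is 361
Add 361 to both sides: x^2 - 38x + 361 = 196
(x - 19)^2 = 196
x - 19 = ±14
x = 19 + 14 = 33 or x = 19 - 14 = 5

x = 5, x = 33


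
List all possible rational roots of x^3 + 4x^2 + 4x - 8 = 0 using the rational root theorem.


Rational root theorem: possible roots are ±p/q where:
  p divides the constant term (-8): p ∈ {1, 2, 4, 8}
  q divides the leading coefficient (1): q ∈ {1}

All possible rational roots: -8, -4, -2, -1, 1, 2, 4, 8

-8, -4, -2, -1, 1, 2, 4, 8


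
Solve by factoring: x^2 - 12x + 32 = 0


We need two numbers that multiply to 32 and add to -12.
Those numbers are -4 and -8 (since (-4) * (-8) = 32 and (-4) + (-8) = -12).
So x^2 - 12x + 32 = (x - 4)(x - 8) = 0
Setting each factor to zero: x = 4 or x = 8

x = 4, x = 8


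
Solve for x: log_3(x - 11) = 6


Convert to exponential form: x - 11 = 3^6 = 729
x = 729 + 11 = 740
Check: log_3(740 - 11) = log_3(729) = log_3(729) = 6 ✓

x = 740


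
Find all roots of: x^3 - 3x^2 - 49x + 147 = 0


Let p(x) = x^3 - 3x^2 - 49x + 147. By the rational root theorem (leading coefficient 1), any rational root is an integer divisor of 147: try ±1, ±2, ... in turn.
Test x = 1: value = 96 ≠ 0.
Test x = -1: value = 192 ≠ 0.
Test x = 3: value = 0 ✓, so (x - 3) is a factor.
Synthetic division by (x - 3): bring down 1; 1(3) - 3 = 0; 0(3) - 49 = -49; (-49)(3) + 147 = 0 → quotient x^2 - 49, remainder 0.
Solve the quadratic x^2 - 49 = 0: discriminant = 0^2 - 4(1)(-49) = 0 + 196 = 196.
sqrt(196) = 14, so x = (0 ± 14)/2: x = 7 or x = -7.
Collecting all roots found:

x = -7, x = 3, x = 7


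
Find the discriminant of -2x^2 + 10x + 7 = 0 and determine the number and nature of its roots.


For ax^2 + bx + c = 0, discriminant D = b^2 - 4ac
Here a = -2, b = 10, c = 7
D = (10)^2 - 4(-2)(7) = 100 + 56 = 156

D = 156 > 0 but not a perfect square
The equation has 2 distinct real irrational roots.

Discriminant = 156, 2 distinct real irrational roots


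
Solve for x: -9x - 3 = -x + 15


Starting with: -9x - 3 = -x + 15
Move all x terms to left: (-9 + 1)x = 15 + 3
Simplify: -8x = 18
Divide both sides by -8: x = -9/4

x = -9/4


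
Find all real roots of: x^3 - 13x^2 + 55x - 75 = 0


Let p(x) = x^3 - 13x^2 + 55x - 75. By the rational root theorem (leading coefficient 1), any rational root is an integer divisor of 75: try ±1, ±2, ... in turn.
Test x = 1: value = -32 ≠ 0.
Test x = -1: value = -144 ≠ 0.
Test x = 3: value = 0 ✓, so (x - 3) is a factor.
Synthetic division by (x - 3): bring down 1; 1(3) - 13 = -10; (-10)(3) + 55 = 25; 25(3) - 75 = 0 → quotient x^2 - 10x + 25, remainder 0.
Solve the quadratic x^2 - 10x + 25 = 0: discriminant = (-10)^2 - 4(1)(25) = 100 - 100 = 0.
Discriminant = 0, so a double root: x = 10/2 = 5.

x = 3, x = 5 (multiplicity 2)


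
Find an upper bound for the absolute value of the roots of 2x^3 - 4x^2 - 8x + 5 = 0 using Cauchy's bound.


Cauchy's bound: all roots r satisfy |r| <= 1 + max(|a_i/a_n|) for i = 0,...,n-1
where a_n is the leading coefficient.

Coefficients: [2, -4, -8, 5]
Leading coefficient a_n = 2
Ratios |a_i/a_n|: 2, 4, 5/2
Maximum ratio: 4
Cauchy's bound: |r| <= 1 + 4 = 5

Upper bound = 5


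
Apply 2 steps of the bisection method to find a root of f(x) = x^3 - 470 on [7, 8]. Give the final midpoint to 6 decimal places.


f(x) = x^3 - 470
f(7) = -127 < 0
f(8) = 42 > 0

Step 1: midpoint = (7.000000 + 8.000000)/2 = 7.500000
  f(7.500000) = -48.125000
  f(mid) < 0, so root is in [7.500000, 8.000000]

Step 2: midpoint = (7.500000 + 8.000000)/2 = 7.750000
  f(7.750000) = -4.515625
  f(mid) < 0, so root is in [7.750000, 8.000000]

midpoint = 7.750000


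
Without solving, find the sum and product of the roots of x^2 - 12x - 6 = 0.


By Vieta's formulas for ax^2 + bx + c = 0:
  Sum of roots = -b/a
  Product of roots = c/a

Here a = 1, b = -12, c = -6
Sum = -(-12)/1 = 12
Product = -6/1 = -6

Sum = 12, Product = -6


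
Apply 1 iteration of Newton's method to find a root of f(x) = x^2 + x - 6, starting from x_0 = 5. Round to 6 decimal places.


Newton's method: x_(n+1) = x_n - f(x_n)/f'(x_n)
f(x) = x^2 + x - 6
f'(x) = 2x + 1

Iteration 1:
  f(5.000000) = 24.000000
  f'(5.000000) = 11.000000
  x_1 = 5.000000 - (24.000000)/(11.000000) = 2.818182

x_1 = 2.818182


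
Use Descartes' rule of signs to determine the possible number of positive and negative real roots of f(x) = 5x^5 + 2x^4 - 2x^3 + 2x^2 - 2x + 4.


Descartes' rule of signs:

For positive roots, count sign changes in f(x) = 5x^5 + 2x^4 - 2x^3 + 2x^2 - 2x + 4:
Signs of coefficients: +, +, -, +, -, +
Number of sign changes: 4
Possible positive real roots: 4, 2, 0

For negative roots, examine f(-x) = -5x^5 + 2x^4 + 2x^3 + 2x^2 + 2x + 4:
Signs of coefficients: -, +, +, +, +, +
Number of sign changes: 1
Possible negative real roots: 1

Positive roots: 4 or 2 or 0; Negative roots: 1


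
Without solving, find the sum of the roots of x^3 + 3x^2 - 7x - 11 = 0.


By Vieta's formulas for x^3 + bx^2 + cx + d = 0:
  r1 + r2 + r3 = -b/a = -3
  r1*r2 + r1*r3 + r2*r3 = c/a = -7
  r1*r2*r3 = -d/a = 11


Sum = -3


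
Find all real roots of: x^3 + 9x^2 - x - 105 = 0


Let p(x) = x^3 + 9x^2 - x - 105. By the rational root theorem (leading coefficient 1), any rational root is an integer divisor of 105: try ±1, ±2, ... in turn.
Test x = 1: value = -96 ≠ 0.
Test x = -1: value = -96 ≠ 0.
Test x = 3: value = 0 ✓, so (x - 3) is a factor.
Synthetic division by (x - 3): bring down 1; 1(3) + 9 = 12; 12(3) - 1 = 35; 35(3) - 105 = 0 → quotient x^2 + 12x + 35, remainder 0.
Solve the quadratic x^2 + 12x + 35 = 0: discriminant = 12^2 - 4(1)(35) = 144 - 140 = 4.
sqrt(4) = 2, so x = (-12 ± 2)/2: x = -5 or x = -7.

x = -7, x = -5, x = 3


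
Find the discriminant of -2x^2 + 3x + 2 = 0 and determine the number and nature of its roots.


For ax^2 + bx + c = 0, discriminant D = b^2 - 4ac
Here a = -2, b = 3, c = 2
D = (3)^2 - 4(-2)(2) = 9 + 16 = 25

D = 25 > 0 and is a perfect square (sqrt = 5)
The equation has 2 distinct real rational roots.

Discriminant = 25, 2 distinct real rational roots


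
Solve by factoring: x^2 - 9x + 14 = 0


We need two numbers that multiply to 14 and add to -9.
Those numbers are -2 and -7 (since (-2) * (-7) = 14 and (-2) + (-7) = -9).
So x^2 - 9x + 14 = (x - 2)(x - 7) = 0
Setting each factor to zero: x = 2 or x = 7

x = 2, x = 7


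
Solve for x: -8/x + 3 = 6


Subtract 3 from both sides: -8/x = 3
Multiply both sides by x: -8 = 3 * x
Divide by 3: x = -8/3

x = -8/3


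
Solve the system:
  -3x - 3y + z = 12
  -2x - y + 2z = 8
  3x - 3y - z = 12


Using Cramer's rule. Expand each determinant along the first row.
D  = (-3)*[(-1)*(-1) - 2*(-3)] - (-3)*[(-2)*(-1) - 2*3] + 1*[(-2)*(-3) - (-1)*3]
  = (-3)*(7) - (-3)*(-4) + 1*(9) = -24
Dx = 12*[(-1)*(-1) - 2*(-3)] - (-3)*[8*(-1) - 2*12] + 1*[8*(-3) - (-1)*12]
  = 12*(7) - (-3)*(-32) + 1*(-12) = -24
Dy = (-3)*[8*(-1) - 2*12] - 12*[(-2)*(-1) - 2*3] + 1*[(-2)*12 - 8*3]
  = (-3)*(-32) - 12*(-4) + 1*(-48) = 96
Dz = (-3)*[(-1)*12 - 8*(-3)] - (-3)*[(-2)*12 - 8*3] + 12*[(-2)*(-3) - (-1)*3]
  = (-3)*(12) - (-3)*(-48) + 12*(9) = -72
x = Dx/D = -24/-24 = 1, y = Dy/D = 96/-24 = -4, z = Dz/D = -72/-24 = 3
Check eq1: (-3)(1) + (-3)(-4) + (1)(3) = 12 = 12 ✓
Check eq2: (-2)(1) + (-1)(-4) + (2)(3) = 8 = 8 ✓
Check eq3: (3)(1) + (-3)(-4) + (-1)(3) = 12 = 12 ✓

x = 1, y = -4, z = 3


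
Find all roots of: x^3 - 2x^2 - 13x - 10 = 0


Let p(x) = x^3 - 2x^2 - 13x - 10. By the rational root theorem (leading coefficient 1), any rational root is an integer divisor of 10: try ±1, ±2, ... in turn.
Test x = 1: value = -24 ≠ 0.
Test x = -1: value = 0 ✓, so (x + 1) is a factor.
Synthetic division by (x + 1): bring down 1; 1(-1) - 2 = -3; (-3)(-1) - 13 = -10; (-10)(-1) - 10 = 0 → quotient x^2 - 3x - 10, remainder 0.
Solve the quadratic x^2 - 3x - 10 = 0: discriminant = (-3)^2 - 4(1)(-10) = 9 + 40 = 49.
sqrt(49) = 7, so x = (3 ± 7)/2: x = 5 or x = -2.
Collecting all roots found:

x = -2, x = -1, x = 5


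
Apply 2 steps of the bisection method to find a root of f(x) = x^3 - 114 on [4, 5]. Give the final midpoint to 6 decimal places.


f(x) = x^3 - 114
f(4) = -50 < 0
f(5) = 11 > 0

Step 1: midpoint = (4.000000 + 5.000000)/2 = 4.500000
  f(4.500000) = -22.875000
  f(mid) < 0, so root is in [4.500000, 5.000000]

Step 2: midpoint = (4.500000 + 5.000000)/2 = 4.750000
  f(4.750000) = -6.828125
  f(mid) < 0, so root is in [4.750000, 5.000000]

midpoint = 4.750000


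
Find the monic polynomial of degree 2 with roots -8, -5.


A monic polynomial with roots -8, -5 is:
p(x) = (x + 8)(x + 5)
After multiplying by (x + 8): x + 8
After multiplying by (x + 5): x^2 + 13x + 40

x^2 + 13x + 40


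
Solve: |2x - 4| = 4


An absolute value equation |expr| = 4 gives two cases:
Case 1: 2x - 4 = 4
  2x = 8, so x = 4
Case 2: 2x - 4 = -4
  2x = 0, so x = 0

x = 0, x = 4


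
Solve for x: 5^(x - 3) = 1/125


Express both sides with the same base.
1/125 = 5^(-3)
Since the bases match, equate exponents: x - 3 = -3
So x = -3 - (-3) = 0

x = 0


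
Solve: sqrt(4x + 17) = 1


Square both sides: 4x + 17 = 1^2 = 1
4x = 1 - 17 = -16
x = -4
Check: sqrt(4*(-4) + 17) = sqrt(1) = 1 ✓

x = -4


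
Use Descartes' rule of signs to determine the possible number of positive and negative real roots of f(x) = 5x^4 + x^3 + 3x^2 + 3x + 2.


Descartes' rule of signs:

For positive roots, count sign changes in f(x) = 5x^4 + x^3 + 3x^2 + 3x + 2:
Signs of coefficients: +, +, +, +, +
Number of sign changes: 0
Possible positive real roots: 0

For negative roots, examine f(-x) = 5x^4 - x^3 + 3x^2 - 3x + 2:
Signs of coefficients: +, -, +, -, +
Number of sign changes: 4
Possible negative real roots: 4, 2, 0

Positive roots: 0; Negative roots: 4 or 2 or 0


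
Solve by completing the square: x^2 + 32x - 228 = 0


Start: x^2 + 32x - 228 = 0
Move constant: x^2 + 32x = 228
Half of 32 is 16, squared is 256
Add 256 to both sides: x^2 + 32x + 256 = 484
(x + 16)^2 = 484
x + 16 = ±22
x = -16 + 22 = 6 or x = -16 - 22 = -38

x = -38, x = 6


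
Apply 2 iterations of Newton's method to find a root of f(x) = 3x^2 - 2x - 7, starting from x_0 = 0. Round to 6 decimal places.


Newton's method: x_(n+1) = x_n - f(x_n)/f'(x_n)
f(x) = 3x^2 - 2x - 7
f'(x) = 6x - 2

Iteration 1:
  f(0.000000) = -7.000000
  f'(0.000000) = -2.000000
  x_1 = 0.000000 - (-7.000000)/(-2.000000) = -3.500000

Iteration 2:
  f(-3.500000) = 36.750000
  f'(-3.500000) = -23.000000
  x_2 = -3.500000 - (36.750000)/(-23.000000) = -1.902174

x_2 = -1.902174


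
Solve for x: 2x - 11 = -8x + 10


Starting with: 2x - 11 = -8x + 10
Move all x terms to left: (2 + 8)x = 10 + 11
Simplify: 10x = 21
Divide both sides by 10: x = 21/10

x = 21/10


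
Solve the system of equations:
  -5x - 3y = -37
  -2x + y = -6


Using Cramer's rule:
Determinant D = (-5)(1) - (-2)(-3) = -5 - 6 = -11
Dx = (-37)(1) - (-6)(-3) = -37 - 18 = -55
Dy = (-5)(-6) - (-2)(-37) = 30 - 74 = -44
x = Dx/D = -55/-11 = 5
y = Dy/D = -44/-11 = 4

x = 5, y = 4


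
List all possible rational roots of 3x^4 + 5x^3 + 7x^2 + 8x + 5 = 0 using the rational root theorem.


Rational root theorem: possible roots are ±p/q where:
  p divides the constant term (5): p ∈ {1, 5}
  q divides the leading coefficient (3): q ∈ {1, 3}

All possible rational roots: -5, -5/3, -1, -1/3, 1/3, 1, 5/3, 5

-5, -5/3, -1, -1/3, 1/3, 1, 5/3, 5


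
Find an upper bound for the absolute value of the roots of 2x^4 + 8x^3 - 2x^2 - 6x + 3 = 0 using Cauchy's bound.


Cauchy's bound: all roots r satisfy |r| <= 1 + max(|a_i/a_n|) for i = 0,...,n-1
where a_n is the leading coefficient.

Coefficients: [2, 8, -2, -6, 3]
Leading coefficient a_n = 2
Ratios |a_i/a_n|: 4, 1, 3, 3/2
Maximum ratio: 4
Cauchy's bound: |r| <= 1 + 4 = 5

Upper bound = 5


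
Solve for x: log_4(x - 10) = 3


Convert to exponential form: x - 10 = 4^3 = 64
x = 64 + 10 = 74
Check: log_4(74 - 10) = log_4(64) = log_4(64) = 3 ✓

x = 74


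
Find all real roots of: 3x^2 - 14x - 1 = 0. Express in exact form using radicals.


Using the quadratic formula: x = (-b ± sqrt(b^2 - 4ac)) / (2a)
Here a = 3, b = -14, c = -1
Discriminant = b^2 - 4ac = (-14)^2 - 4(3)(-1) = 196 + 12 = 208
Since discriminant = 208 > 0, there are two real roots.
x = (14 ± 4*sqrt(13)) / 6
Simplifying: x = (7 ± 2*sqrt(13)) / 3
Numerically: x ≈ 4.7370 or x ≈ -0.0704

x = (7 + 2*sqrt(13)) / 3 or x = (7 - 2*sqrt(13)) / 3


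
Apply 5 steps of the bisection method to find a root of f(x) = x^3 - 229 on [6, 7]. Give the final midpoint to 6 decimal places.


f(x) = x^3 - 229
f(6) = -13 < 0
f(7) = 114 > 0

Step 1: midpoint = (6.000000 + 7.000000)/2 = 6.500000
  f(6.500000) = 45.625000
  f(mid) > 0, so root is in [6.000000, 6.500000]

Step 2: midpoint = (6.000000 + 6.500000)/2 = 6.250000
  f(6.250000) = 15.140625
  f(mid) > 0, so root is in [6.000000, 6.250000]

Step 3: midpoint = (6.000000 + 6.250000)/2 = 6.125000
  f(6.125000) = 0.783203
  f(mid) > 0, so root is in [6.000000, 6.125000]

Step 4: midpoint = (6.000000 + 6.125000)/2 = 6.062500
  f(6.062500) = -6.179443
  f(mid) < 0, so root is in [6.062500, 6.125000]

Step 5: midpoint = (6.062500 + 6.125000)/2 = 6.093750
  f(6.093750) = -2.715973
  f(mid) < 0, so root is in [6.093750, 6.125000]

midpoint = 6.093750


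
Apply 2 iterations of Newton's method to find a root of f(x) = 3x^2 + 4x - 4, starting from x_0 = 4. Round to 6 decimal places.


Newton's method: x_(n+1) = x_n - f(x_n)/f'(x_n)
f(x) = 3x^2 + 4x - 4
f'(x) = 6x + 4

Iteration 1:
  f(4.000000) = 60.000000
  f'(4.000000) = 28.000000
  x_1 = 4.000000 - (60.000000)/(28.000000) = 1.857143

Iteration 2:
  f(1.857143) = 13.775510
  f'(1.857143) = 15.142857
  x_2 = 1.857143 - (13.775510)/(15.142857) = 0.947439

x_2 = 0.947439


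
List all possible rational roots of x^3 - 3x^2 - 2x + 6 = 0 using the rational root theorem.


Rational root theorem: possible roots are ±p/q where:
  p divides the constant term (6): p ∈ {1, 2, 3, 6}
  q divides the leading coefficient (1): q ∈ {1}

All possible rational roots: -6, -3, -2, -1, 1, 2, 3, 6

-6, -3, -2, -1, 1, 2, 3, 6


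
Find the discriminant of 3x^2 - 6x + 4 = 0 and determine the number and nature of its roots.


For ax^2 + bx + c = 0, discriminant D = b^2 - 4ac
Here a = 3, b = -6, c = 4
D = (-6)^2 - 4(3)(4) = 36 - 48 = -12

D = -12 < 0
The equation has no real roots (2 complex conjugate roots).

Discriminant = -12, no real roots (2 complex conjugate roots)


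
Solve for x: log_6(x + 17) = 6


Convert to exponential form: x + 17 = 6^6 = 46656
x = 46656 - 17 = 46639
Check: log_6(46639 + 17) = log_6(46656) = log_6(46656) = 6 ✓

x = 46639


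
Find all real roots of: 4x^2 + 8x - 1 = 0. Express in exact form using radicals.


Using the quadratic formula: x = (-b ± sqrt(b^2 - 4ac)) / (2a)
Here a = 4, b = 8, c = -1
Discriminant = b^2 - 4ac = 8^2 - 4(4)(-1) = 64 + 16 = 80
Since discriminant = 80 > 0, there are two real roots.
x = (-8 ± 4*sqrt(5)) / 8
Simplifying: x = (-2 ± sqrt(5)) / 2
Numerically: x ≈ 0.1180 or x ≈ -2.1180

x = (-2 + sqrt(5)) / 2 or x = (-2 - sqrt(5)) / 2


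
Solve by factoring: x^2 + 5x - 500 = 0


We need two numbers that multiply to -500 and add to 5.
Those numbers are 25 and -20 (since 25 * (-20) = -500 and 25 + (-20) = 5).
So x^2 + 5x - 500 = (x + 25)(x - 20) = 0
Setting each factor to zero: x = -25 or x = 20

x = -25, x = 20


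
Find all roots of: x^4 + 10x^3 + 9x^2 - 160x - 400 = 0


Let p(x) = x^4 + 10x^3 + 9x^2 - 160x - 400. By the rational root theorem (leading coefficient 1), any rational root is an integer divisor of 400: try ±1, ±2, ... in turn.
Test x = 1: value = -540 ≠ 0.
Test x = -1: value = -240 ≠ 0.
Test x = 2: value = -588 ≠ 0.
Test x = -2: value = -108 ≠ 0.
Test x = 4: value = 0 ✓, so (x - 4) is a factor.
Synthetic division by (x - 4): bring down 1; 1(4) + 10 = 14; 14(4) + 9 = 65; 65(4) - 160 = 100; 100(4) - 400 = 0 → quotient x^3 + 14x^2 + 65x + 100, remainder 0.
Continue with the quotient x^3 + 14x^2 + 65x + 100 (candidates must divide 100; re-test x = 4 first in case it repeats).
Test x = 4: value = 648 ≠ 0.
Test x = -4: value = 0 ✓, so (x + 4) is a factor.
Synthetic division by (x + 4): bring down 1; 1(-4) + 14 = 10; 10(-4) + 65 = 25; 25(-4) + 100 = 0 → quotient x^2 + 10x + 25, remainder 0.
Solve the quadratic x^2 + 10x + 25 = 0: discriminant = 10^2 - 4(1)(25) = 100 - 100 = 0.
Discriminant = 0, so a double root: x = -10/2 = -5.
Collecting all roots found:

x = -5 (multiplicity 2), x = -4, x = 4


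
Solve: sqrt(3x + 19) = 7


Square both sides: 3x + 19 = 7^2 = 49
3x = 49 - 19 = 30
x = 10
Check: sqrt(3*10 + 19) = sqrt(49) = 7 ✓

x = 10


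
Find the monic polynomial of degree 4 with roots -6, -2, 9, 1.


A monic polynomial with roots -6, -2, 9, 1 is:
p(x) = (x + 6)(x + 2)(x - 9)(x - 1)
After multiplying by (x + 6): x + 6
After multiplying by (x + 2): x^2 + 8x + 12
After multiplying by (x - 9): x^3 - x^2 - 60x - 108
After multiplying by (x - 1): x^4 - 2x^3 - 59x^2 - 48x + 108

x^4 - 2x^3 - 59x^2 - 48x + 108


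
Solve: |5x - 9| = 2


An absolute value equation |expr| = 2 gives two cases:
Case 1: 5x - 9 = 2
  5x = 11, so x = 11/5
Case 2: 5x - 9 = -2
  5x = 7, so x = 7/5

x = 7/5, x = 11/5


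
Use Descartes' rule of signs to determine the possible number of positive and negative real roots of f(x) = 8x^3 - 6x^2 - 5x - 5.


Descartes' rule of signs:

For positive roots, count sign changes in f(x) = 8x^3 - 6x^2 - 5x - 5:
Signs of coefficients: +, -, -, -
Number of sign changes: 1
Possible positive real roots: 1

For negative roots, examine f(-x) = -8x^3 - 6x^2 + 5x - 5:
Signs of coefficients: -, -, +, -
Number of sign changes: 2
Possible negative real roots: 2, 0

Positive roots: 1; Negative roots: 2 or 0


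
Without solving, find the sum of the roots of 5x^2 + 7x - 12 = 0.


By Vieta's formulas for ax^2 + bx + c = 0:
  Sum of roots = -b/a
  Product of roots = c/a

Here a = 5, b = 7, c = -12
Sum = -(7)/5 = -7/5
Product = -12/5 = -12/5

Sum = -7/5


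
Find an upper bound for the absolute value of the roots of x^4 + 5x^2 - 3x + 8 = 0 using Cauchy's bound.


Cauchy's bound: all roots r satisfy |r| <= 1 + max(|a_i/a_n|) for i = 0,...,n-1
where a_n is the leading coefficient.

Coefficients: [1, 0, 5, -3, 8]
Leading coefficient a_n = 1
Ratios |a_i/a_n|: 0, 5, 3, 8
Maximum ratio: 8
Cauchy's bound: |r| <= 1 + 8 = 9

Upper bound = 9


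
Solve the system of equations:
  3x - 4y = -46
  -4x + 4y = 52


Using Cramer's rule:
Determinant D = (3)(4) - (-4)(-4) = 12 - 16 = -4
Dx = (-46)(4) - (52)(-4) = -184 + 208 = 24
Dy = (3)(52) - (-4)(-46) = 156 - 184 = -28
x = Dx/D = 24/-4 = -6
y = Dy/D = -28/-4 = 7

x = -6, y = 7


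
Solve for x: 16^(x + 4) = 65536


Express both sides with the same base.
65536 = 16^4
Since the bases match, equate exponents: x + 4 = 4
So x = 4 - (4) = 0

x = 0


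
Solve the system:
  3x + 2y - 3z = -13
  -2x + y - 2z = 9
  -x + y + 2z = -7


Using Cramer's rule. Expand each determinant along the first row.
D  = 3*[1*2 - (-2)*1] - 2*[(-2)*2 - (-2)*(-1)] + (-3)*[(-2)*1 - 1*(-1)]
  = 3*(4) - 2*(-6) + (-3)*(-1) = 27
Dx = (-13)*[1*2 - (-2)*1] - 2*[9*2 - (-2)*(-7)] + (-3)*[9*1 - 1*(-7)]
  = (-13)*(4) - 2*(4) + (-3)*(16) = -108
Dy = 3*[9*2 - (-2)*(-7)] - (-13)*[(-2)*2 - (-2)*(-1)] + (-3)*[(-2)*(-7) - 9*(-1)]
  = 3*(4) - (-13)*(-6) + (-3)*(23) = -135
Dz = 3*[1*(-7) - 9*1] - 2*[(-2)*(-7) - 9*(-1)] + (-13)*[(-2)*1 - 1*(-1)]
  = 3*(-16) - 2*(23) + (-13)*(-1) = -81
x = Dx/D = -108/27 = -4, y = Dy/D = -135/27 = -5, z = Dz/D = -81/27 = -3
Check eq1: (3)(-4) + (2)(-5) + (-3)(-3) = -13 = -13 ✓
Check eq2: (-2)(-4) + (1)(-5) + (-2)(-3) = 9 = 9 ✓
Check eq3: (-1)(-4) + (1)(-5) + (2)(-3) = -7 = -7 ✓

x = -4, y = -5, z = -3


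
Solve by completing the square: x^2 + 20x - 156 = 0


Start: x^2 + 20x - 156 = 0
Move constant: x^2 + 20x = 156
Half of 20 is 10, squared is 100
Add 100 to both sides: x^2 + 20x + 100 = 256
(x + 10)^2 = 256
x + 10 = ±16
x = -10 + 16 = 6 or x = -10 - 16 = -26

x = -26, x = 6


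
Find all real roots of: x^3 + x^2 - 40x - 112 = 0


Let p(x) = x^3 + x^2 - 40x - 112. By the rational root theorem (leading coefficient 1), any rational root is an integer divisor of 112: try ±1, ±2, ... in turn.
Test x = 1: value = -150 ≠ 0.
Test x = -1: value = -72 ≠ 0.
Test x = 2: value = -180 ≠ 0.
Test x = -2: value = -36 ≠ 0.
Test x = 4: value = -192 ≠ 0.
Test x = -4: value = 0 ✓, so (x + 4) is a factor.
Synthetic division by (x + 4): bring down 1; 1(-4) + 1 = -3; (-3)(-4) - 40 = -28; (-28)(-4) - 112 = 0 → quotient x^2 - 3x - 28, remainder 0.
Solve the quadratic x^2 - 3x - 28 = 0: discriminant = (-3)^2 - 4(1)(-28) = 9 + 112 = 121.
sqrt(121) = 11, so x = (3 ± 11)/2: x = 7 or x = -4.

x = -4 (multiplicity 2), x = 7


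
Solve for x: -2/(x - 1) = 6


Multiply both sides by (x - 1): -2 = 6(x - 1)
Distribute: -2 = 6x - 6
6x = -2 + 6 = 4
x = 2/3

x = 2/3


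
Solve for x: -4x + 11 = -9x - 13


Starting with: -4x + 11 = -9x - 13
Move all x terms to left: (-4 + 9)x = -13 - 11
Simplify: 5x = -24
Divide both sides by 5: x = -24/5

x = -24/5


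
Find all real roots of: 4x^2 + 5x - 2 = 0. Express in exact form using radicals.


Using the quadratic formula: x = (-b ± sqrt(b^2 - 4ac)) / (2a)
Here a = 4, b = 5, c = -2
Discriminant = b^2 - 4ac = 5^2 - 4(4)(-2) = 25 + 32 = 57
Since discriminant = 57 > 0, there are two real roots.
x = (-5 ± sqrt(57)) / 8
Numerically: x ≈ 0.3187 or x ≈ -1.5687

x = (-5 + sqrt(57)) / 8 or x = (-5 - sqrt(57)) / 8


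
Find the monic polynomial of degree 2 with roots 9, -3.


A monic polynomial with roots 9, -3 is:
p(x) = (x - 9)(x + 3)
After multiplying by (x - 9): x - 9
After multiplying by (x + 3): x^2 - 6x - 27

x^2 - 6x - 27


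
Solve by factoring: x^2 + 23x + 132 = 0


We need two numbers that multiply to 132 and add to 23.
Those numbers are 12 and 11 (since 12 * 11 = 132 and 12 + 11 = 23).
So x^2 + 23x + 132 = (x + 12)(x + 11) = 0
Setting each factor to zero: x = -12 or x = -11

x = -12, x = -11


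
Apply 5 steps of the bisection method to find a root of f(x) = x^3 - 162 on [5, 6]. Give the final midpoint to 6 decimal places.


f(x) = x^3 - 162
f(5) = -37 < 0
f(6) = 54 > 0

Step 1: midpoint = (5.000000 + 6.000000)/2 = 5.500000
  f(5.500000) = 4.375000
  f(mid) > 0, so root is in [5.000000, 5.500000]

Step 2: midpoint = (5.000000 + 5.500000)/2 = 5.250000
  f(5.250000) = -17.296875
  f(mid) < 0, so root is in [5.250000, 5.500000]

Step 3: midpoint = (5.250000 + 5.500000)/2 = 5.375000
  f(5.375000) = -6.712891
  f(mid) < 0, so root is in [5.375000, 5.500000]

Step 4: midpoint = (5.375000 + 5.500000)/2 = 5.437500
  f(5.437500) = -1.232666
  f(mid) < 0, so root is in [5.437500, 5.500000]

Step 5: midpoint = (5.437500 + 5.500000)/2 = 5.468750
  f(5.468750) = 1.555145
  f(mid) > 0, so root is in [5.437500, 5.468750]

midpoint = 5.468750


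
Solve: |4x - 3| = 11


An absolute value equation |expr| = 11 gives two cases:
Case 1: 4x - 3 = 11
  4x = 14, so x = 7/2
Case 2: 4x - 3 = -11
  4x = -8, so x = -2

x = -2, x = 7/2


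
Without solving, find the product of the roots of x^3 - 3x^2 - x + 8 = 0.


By Vieta's formulas for x^3 + bx^2 + cx + d = 0:
  r1 + r2 + r3 = -b/a = 3
  r1*r2 + r1*r3 + r2*r3 = c/a = -1
  r1*r2*r3 = -d/a = -8


Product = -8


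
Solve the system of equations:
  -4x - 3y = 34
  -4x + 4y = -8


Using Cramer's rule:
Determinant D = (-4)(4) - (-4)(-3) = -16 - 12 = -28
Dx = (34)(4) - (-8)(-3) = 136 - 24 = 112
Dy = (-4)(-8) - (-4)(34) = 32 + 136 = 168
x = Dx/D = 112/-28 = -4
y = Dy/D = 168/-28 = -6

x = -4, y = -6


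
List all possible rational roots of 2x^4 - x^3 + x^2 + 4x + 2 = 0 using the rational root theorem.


Rational root theorem: possible roots are ±p/q where:
  p divides the constant term (2): p ∈ {1, 2}
  q divides the leading coefficient (2): q ∈ {1, 2}

All possible rational roots: -2, -1, -1/2, 1/2, 1, 2

-2, -1, -1/2, 1/2, 1, 2


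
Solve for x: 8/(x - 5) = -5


Multiply both sides by (x - 5): 8 = -5(x - 5)
Distribute: 8 = -5x + 25
-5x = 8 - 25 = -17
x = 17/5

x = 17/5


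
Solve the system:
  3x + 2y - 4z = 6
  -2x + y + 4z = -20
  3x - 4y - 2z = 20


Using Cramer's rule. Expand each determinant along the first row.
D  = 3*[1*(-2) - 4*(-4)] - 2*[(-2)*(-2) - 4*3] + (-4)*[(-2)*(-4) - 1*3]
  = 3*(14) - 2*(-8) + (-4)*(5) = 38
Dx = 6*[1*(-2) - 4*(-4)] - 2*[(-20)*(-2) - 4*20] + (-4)*[(-20)*(-4) - 1*20]
  = 6*(14) - 2*(-40) + (-4)*(60) = -76
Dy = 3*[(-20)*(-2) - 4*20] - 6*[(-2)*(-2) - 4*3] + (-4)*[(-2)*20 - (-20)*3]
  = 3*(-40) - 6*(-8) + (-4)*(20) = -152
Dz = 3*[1*20 - (-20)*(-4)] - 2*[(-2)*20 - (-20)*3] + 6*[(-2)*(-4) - 1*3]
  = 3*(-60) - 2*(20) + 6*(5) = -190
x = Dx/D = -76/38 = -2, y = Dy/D = -152/38 = -4, z = Dz/D = -190/38 = -5
Check eq1: (3)(-2) + (2)(-4) + (-4)(-5) = 6 = 6 ✓
Check eq2: (-2)(-2) + (1)(-4) + (4)(-5) = -20 = -20 ✓
Check eq3: (3)(-2) + (-4)(-4) + (-2)(-5) = 20 = 20 ✓

x = -2, y = -4, z = -5
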